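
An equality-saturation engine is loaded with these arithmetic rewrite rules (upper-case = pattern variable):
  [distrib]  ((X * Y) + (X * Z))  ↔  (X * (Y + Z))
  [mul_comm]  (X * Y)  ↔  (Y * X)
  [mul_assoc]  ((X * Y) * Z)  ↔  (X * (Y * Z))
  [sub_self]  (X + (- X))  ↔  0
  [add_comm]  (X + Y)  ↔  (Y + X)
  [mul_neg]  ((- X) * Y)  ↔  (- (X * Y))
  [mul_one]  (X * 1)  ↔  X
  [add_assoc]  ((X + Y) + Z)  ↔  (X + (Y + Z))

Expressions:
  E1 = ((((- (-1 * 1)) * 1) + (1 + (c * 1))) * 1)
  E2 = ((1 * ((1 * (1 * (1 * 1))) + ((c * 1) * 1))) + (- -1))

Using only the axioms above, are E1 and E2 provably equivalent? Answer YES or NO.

YES

step 1: mul_one (→) rewrites ((- (-1 * 1)) * 1) into (- (-1 * 1)), now (((- (-1 * 1)) + (1 + (c * 1))) * 1)
step 2: mul_one (→) rewrites (((- (-1 * 1)) + (1 + (c * 1))) * 1) into ((- (-1 * 1)) + (1 + (c * 1)))
step 3: add_comm (→) rewrites ((- (-1 * 1)) + (1 + (c * 1))) into ((1 + (c * 1)) + (- (-1 * 1)))
step 4: mul_one (→) rewrites (c * 1) into c, now ((1 + c) + (- (-1 * 1)))
step 5: mul_one (→) rewrites (-1 * 1) into -1, now ((1 + c) + (- -1))
step 6: mul_one (←) rewrites (1 + c) into ((1 + c) * 1), now (((1 + c) * 1) + (- -1))
step 7: mul_one (←) rewrites c into (c * 1), now (((1 + (c * 1)) * 1) + (- -1))
step 8: mul_one (←) rewrites c into (c * 1), now (((1 + ((c * 1) * 1)) * 1) + (- -1))
step 9: mul_comm (→) rewrites ((1 + ((c * 1) * 1)) * 1) into (1 * (1 + ((c * 1) * 1))), now ((1 * (1 + ((c * 1) * 1))) + (- -1))
step 10: mul_one (←) rewrites 1 into (1 * 1), now ((1 * ((1 * 1) + ((c * 1) * 1))) + (- -1))
step 11: mul_comm (→) rewrites (1 * ((1 * 1) + ((c * 1) * 1))) into (((1 * 1) + ((c * 1) * 1)) * 1), now ((((1 * 1) + ((c * 1) * 1)) * 1) + (- -1))
step 12: mul_one (←) rewrites 1 into (1 * 1), now ((((1 * (1 * 1)) + ((c * 1) * 1)) * 1) + (- -1))
step 13: mul_comm (→) rewrites (((1 * (1 * 1)) + ((c * 1) * 1)) * 1) into (1 * ((1 * (1 * 1)) + ((c * 1) * 1))), now ((1 * ((1 * (1 * 1)) + ((c * 1) * 1))) + (- -1))
step 14: mul_one (←) rewrites 1 into (1 * 1), which is E2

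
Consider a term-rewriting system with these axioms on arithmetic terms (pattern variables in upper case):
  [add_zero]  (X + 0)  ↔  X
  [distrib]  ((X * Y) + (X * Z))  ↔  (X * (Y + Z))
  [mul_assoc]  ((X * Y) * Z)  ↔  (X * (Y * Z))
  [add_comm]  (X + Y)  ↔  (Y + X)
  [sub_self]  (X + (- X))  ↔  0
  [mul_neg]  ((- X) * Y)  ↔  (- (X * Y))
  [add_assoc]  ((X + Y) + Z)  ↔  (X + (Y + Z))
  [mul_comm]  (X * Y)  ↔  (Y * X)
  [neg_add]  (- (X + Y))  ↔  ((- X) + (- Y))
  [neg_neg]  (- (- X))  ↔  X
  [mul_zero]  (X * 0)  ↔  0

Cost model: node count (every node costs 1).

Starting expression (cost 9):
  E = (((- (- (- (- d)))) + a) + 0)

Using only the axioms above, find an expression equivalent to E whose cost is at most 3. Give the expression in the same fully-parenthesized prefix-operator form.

step 1: neg_neg (→) rewrites (- (- (- d))) into (- d), now (((- (- d)) + a) + 0)
step 2: neg_neg (→) rewrites (- (- d)) into d, now ((d + a) + 0)
step 3: add_zero (→) rewrites ((d + a) + 0) into (d + a), reaching cost 3 (bound 3)

(d + a)   [cost 3]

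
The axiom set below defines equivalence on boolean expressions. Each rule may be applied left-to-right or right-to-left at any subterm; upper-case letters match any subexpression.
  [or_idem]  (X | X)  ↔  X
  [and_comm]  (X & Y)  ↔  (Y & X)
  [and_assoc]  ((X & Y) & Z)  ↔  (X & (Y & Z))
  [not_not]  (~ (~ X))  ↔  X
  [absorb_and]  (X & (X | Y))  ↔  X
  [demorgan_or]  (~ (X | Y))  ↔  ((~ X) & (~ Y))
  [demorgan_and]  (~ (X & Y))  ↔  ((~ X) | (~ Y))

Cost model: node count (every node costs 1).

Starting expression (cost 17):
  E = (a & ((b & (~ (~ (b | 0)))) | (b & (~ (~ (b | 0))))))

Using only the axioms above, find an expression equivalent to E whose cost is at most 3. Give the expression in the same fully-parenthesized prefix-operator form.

(a & b)   [cost 3]

1. [or_idem →] ((b & (~ (~ (b | 0)))) | (b & (~ (~ (b | 0)))))  →  (b & (~ (~ (b | 0))));  E = (a & (b & (~ (~ (b | 0)))))
2. [not_not →] (~ (~ (b | 0)))  →  (b | 0);  E = (a & (b & (b | 0)))
3. [absorb_and →] (b & (b | 0))  →  b;  cost 3 ≤ 3, done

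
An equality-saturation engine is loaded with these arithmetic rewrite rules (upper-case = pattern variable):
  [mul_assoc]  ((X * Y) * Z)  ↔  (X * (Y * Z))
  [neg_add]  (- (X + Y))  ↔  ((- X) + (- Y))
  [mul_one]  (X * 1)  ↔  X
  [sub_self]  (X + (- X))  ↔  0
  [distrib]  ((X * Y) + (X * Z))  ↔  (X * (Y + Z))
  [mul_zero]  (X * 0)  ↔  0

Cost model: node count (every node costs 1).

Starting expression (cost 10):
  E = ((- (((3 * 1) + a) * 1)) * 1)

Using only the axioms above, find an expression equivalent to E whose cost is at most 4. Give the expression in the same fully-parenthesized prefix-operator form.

(- (3 + a))   [cost 4]

1. [mul_one →] (3 * 1)  →  3;  E = ((- ((3 + a) * 1)) * 1)
2. [mul_one →] ((- ((3 + a) * 1)) * 1)  →  (- ((3 + a) * 1))
3. [mul_one →] ((3 + a) * 1)  →  (3 + a);  cost 4 ≤ 4, done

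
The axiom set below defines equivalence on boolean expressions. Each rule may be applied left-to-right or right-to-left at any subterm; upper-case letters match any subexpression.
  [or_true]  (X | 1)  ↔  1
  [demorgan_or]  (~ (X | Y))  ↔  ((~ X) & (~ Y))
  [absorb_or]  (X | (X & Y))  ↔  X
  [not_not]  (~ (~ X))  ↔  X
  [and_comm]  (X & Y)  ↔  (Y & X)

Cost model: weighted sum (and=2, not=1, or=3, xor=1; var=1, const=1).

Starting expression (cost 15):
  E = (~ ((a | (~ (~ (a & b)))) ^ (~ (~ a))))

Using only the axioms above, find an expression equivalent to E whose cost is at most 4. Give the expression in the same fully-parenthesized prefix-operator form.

(~ (a ^ a))   [cost 4]

step 1: not_not (→) rewrites (~ (~ a)) into a, now (~ ((a | (~ (~ (a & b)))) ^ a))
step 2: not_not (→) rewrites (~ (~ (a & b))) into (a & b), now (~ ((a | (a & b)) ^ a))
step 3: absorb_or (→) rewrites (a | (a & b)) into a, reaching cost 4 (bound 4)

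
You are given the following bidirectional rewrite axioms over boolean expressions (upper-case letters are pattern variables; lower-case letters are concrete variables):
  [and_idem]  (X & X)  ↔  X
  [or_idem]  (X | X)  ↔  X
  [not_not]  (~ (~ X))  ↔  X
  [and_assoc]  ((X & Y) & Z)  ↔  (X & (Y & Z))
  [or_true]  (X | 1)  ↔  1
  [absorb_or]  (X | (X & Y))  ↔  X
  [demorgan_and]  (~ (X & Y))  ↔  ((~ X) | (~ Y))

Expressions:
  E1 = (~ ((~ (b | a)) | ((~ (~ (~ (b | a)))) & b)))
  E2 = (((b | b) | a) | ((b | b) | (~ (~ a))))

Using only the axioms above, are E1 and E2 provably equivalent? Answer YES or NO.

YES

1. [not_not →] (~ (~ (b | a)))  →  (b | a);  E1 = (~ ((~ (b | a)) | ((~ (b | a)) & b)))
2. [absorb_or →] ((~ (b | a)) | ((~ (b | a)) & b))  →  (~ (b | a));  E1 = (~ (~ (b | a)))
3. [not_not →] (~ (~ (b | a)))  →  (b | a)
4. [or_idem ←] b  →  (b | b);  E1 = ((b | b) | a)
5. [or_idem ←] ((b | b) | a)  →  (((b | b) | a) | ((b | b) | a))
6. [not_not ←] a  →  (~ (~ a));  this is E2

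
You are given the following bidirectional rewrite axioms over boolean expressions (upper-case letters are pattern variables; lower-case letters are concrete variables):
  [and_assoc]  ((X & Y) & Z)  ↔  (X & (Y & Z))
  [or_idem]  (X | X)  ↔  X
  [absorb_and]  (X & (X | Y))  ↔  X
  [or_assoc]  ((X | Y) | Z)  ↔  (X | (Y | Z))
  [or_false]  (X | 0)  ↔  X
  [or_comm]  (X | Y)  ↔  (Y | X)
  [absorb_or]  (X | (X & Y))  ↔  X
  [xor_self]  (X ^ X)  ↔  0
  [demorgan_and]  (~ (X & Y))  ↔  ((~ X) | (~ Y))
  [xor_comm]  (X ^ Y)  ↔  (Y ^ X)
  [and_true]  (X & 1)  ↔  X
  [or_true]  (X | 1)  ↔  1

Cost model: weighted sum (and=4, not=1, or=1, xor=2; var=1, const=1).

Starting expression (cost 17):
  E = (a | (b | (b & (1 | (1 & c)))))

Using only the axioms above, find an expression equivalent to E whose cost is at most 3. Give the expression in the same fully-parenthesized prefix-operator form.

(b | a)   [cost 3]

step 1: absorb_or (→) rewrites (1 | (1 & c)) into 1, now (a | (b | (b & 1)))
step 2: or_comm (→) rewrites (a | (b | (b & 1))) into ((b | (b & 1)) | a)
step 3: absorb_or (→) rewrites (b | (b & 1)) into b, reaching cost 3 (bound 3)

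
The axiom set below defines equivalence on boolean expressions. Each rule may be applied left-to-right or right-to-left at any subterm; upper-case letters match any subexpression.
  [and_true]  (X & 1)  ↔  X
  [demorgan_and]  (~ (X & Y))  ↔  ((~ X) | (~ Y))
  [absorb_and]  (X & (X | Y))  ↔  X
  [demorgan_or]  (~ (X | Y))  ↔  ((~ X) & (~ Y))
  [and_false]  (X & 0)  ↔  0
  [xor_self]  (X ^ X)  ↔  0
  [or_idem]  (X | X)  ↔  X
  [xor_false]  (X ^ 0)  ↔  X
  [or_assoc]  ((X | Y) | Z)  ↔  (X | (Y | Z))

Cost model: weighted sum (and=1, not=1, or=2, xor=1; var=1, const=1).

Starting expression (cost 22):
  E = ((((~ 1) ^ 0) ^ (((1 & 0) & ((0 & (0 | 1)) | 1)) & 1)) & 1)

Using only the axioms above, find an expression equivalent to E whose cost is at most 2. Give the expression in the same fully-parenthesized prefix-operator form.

(1) (0 & (0 | 1))  =[absorb_and →]=  0    ⊢ ((((~ 1) ^ 0) ^ (((1 & 0) & (0 | 1)) & 1)) & 1)
(2) ((~ 1) ^ 0)  =[xor_false →]=  (~ 1)    ⊢ (((~ 1) ^ (((1 & 0) & (0 | 1)) & 1)) & 1)
(3) (1 & 0)  =[and_false →]=  0    ⊢ (((~ 1) ^ ((0 & (0 | 1)) & 1)) & 1)
(4) (0 & (0 | 1))  =[absorb_and →]=  0    ⊢ (((~ 1) ^ (0 & 1)) & 1)
(5) (0 & 1)  =[and_true →]=  0    ⊢ (((~ 1) ^ 0) & 1)
(6) ((~ 1) ^ 0)  =[xor_false →]=  (~ 1)    ⊢ ((~ 1) & 1)
(7) ((~ 1) & 1)  =[and_true →]=  (~ 1)    ⊢ cost 2, within 2

(~ 1)   [cost 2]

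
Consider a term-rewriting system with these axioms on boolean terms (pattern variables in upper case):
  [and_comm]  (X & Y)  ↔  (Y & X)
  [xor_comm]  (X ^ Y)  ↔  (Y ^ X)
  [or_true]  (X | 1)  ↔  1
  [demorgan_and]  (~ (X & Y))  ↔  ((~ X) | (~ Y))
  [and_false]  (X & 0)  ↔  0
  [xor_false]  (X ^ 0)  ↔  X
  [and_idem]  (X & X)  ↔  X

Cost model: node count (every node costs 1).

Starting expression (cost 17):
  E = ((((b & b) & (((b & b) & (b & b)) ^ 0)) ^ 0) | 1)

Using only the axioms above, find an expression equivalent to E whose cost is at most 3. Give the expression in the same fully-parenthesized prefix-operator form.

step 1: xor_false (→) rewrites (((b & b) & (((b & b) & (b & b)) ^ 0)) ^ 0) into ((b & b) & (((b & b) & (b & b)) ^ 0)), now (((b & b) & (((b & b) & (b & b)) ^ 0)) | 1)
step 2: and_idem (→) rewrites (b & b) into b, now ((b & (((b & b) & (b & b)) ^ 0)) | 1)
step 3: and_idem (→) rewrites ((b & b) & (b & b)) into (b & b), now ((b & ((b & b) ^ 0)) | 1)
step 4: and_idem (→) rewrites (b & b) into b, now ((b & (b ^ 0)) | 1)
step 5: xor_false (→) rewrites (b ^ 0) into b, now ((b & b) | 1)
step 6: and_idem (→) rewrites (b & b) into b, reaching cost 3 (bound 3)

(b | 1)   [cost 3]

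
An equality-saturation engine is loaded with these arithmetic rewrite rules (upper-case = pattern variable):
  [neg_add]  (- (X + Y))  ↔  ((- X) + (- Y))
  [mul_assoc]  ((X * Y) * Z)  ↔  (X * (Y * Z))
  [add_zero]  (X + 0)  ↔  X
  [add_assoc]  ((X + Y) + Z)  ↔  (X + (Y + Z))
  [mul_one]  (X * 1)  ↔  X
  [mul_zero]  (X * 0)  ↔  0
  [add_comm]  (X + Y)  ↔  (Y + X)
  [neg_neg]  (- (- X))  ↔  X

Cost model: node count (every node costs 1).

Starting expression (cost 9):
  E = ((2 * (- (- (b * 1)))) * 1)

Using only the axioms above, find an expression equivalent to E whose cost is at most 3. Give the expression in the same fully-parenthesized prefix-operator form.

(2 * b)   [cost 3]

step 1: neg_neg (→) rewrites (- (- (b * 1))) into (b * 1), now ((2 * (b * 1)) * 1)
step 2: mul_one (→) rewrites (b * 1) into b, now ((2 * b) * 1)
step 3: mul_one (→) rewrites ((2 * b) * 1) into (2 * b), reaching cost 3 (bound 3)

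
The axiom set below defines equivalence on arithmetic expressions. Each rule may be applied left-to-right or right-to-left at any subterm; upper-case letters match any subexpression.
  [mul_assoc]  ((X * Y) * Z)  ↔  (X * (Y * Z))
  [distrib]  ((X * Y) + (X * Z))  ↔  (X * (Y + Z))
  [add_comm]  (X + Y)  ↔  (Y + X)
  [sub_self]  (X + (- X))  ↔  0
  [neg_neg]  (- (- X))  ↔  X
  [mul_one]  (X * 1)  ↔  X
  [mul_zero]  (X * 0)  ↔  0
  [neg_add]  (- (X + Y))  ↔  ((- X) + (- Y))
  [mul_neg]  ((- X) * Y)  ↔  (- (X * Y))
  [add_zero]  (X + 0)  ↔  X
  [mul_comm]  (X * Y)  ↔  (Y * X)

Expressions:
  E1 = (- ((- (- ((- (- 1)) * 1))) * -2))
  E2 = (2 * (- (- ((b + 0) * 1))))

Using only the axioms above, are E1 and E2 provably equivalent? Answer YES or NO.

Every axiom is a valid identity, so a rewrite proof would force E1 and E2 to agree under every assignment.
At b=0: E1 = 2 but E2 = 0; they differ, so no derivation exists.

NO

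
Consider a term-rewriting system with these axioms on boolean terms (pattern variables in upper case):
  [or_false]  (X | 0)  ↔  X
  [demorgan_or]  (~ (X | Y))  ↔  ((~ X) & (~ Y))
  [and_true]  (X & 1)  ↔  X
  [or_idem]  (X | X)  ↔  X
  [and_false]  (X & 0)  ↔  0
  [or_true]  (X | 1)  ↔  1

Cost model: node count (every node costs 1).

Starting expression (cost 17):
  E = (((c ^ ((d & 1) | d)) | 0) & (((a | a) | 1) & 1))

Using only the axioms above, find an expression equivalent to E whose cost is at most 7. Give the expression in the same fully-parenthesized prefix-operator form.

((c ^ d) & (a | 1))   [cost 7]

step 1: and_true (→) rewrites (d & 1) into d, now (((c ^ (d | d)) | 0) & (((a | a) | 1) & 1))
step 2: or_idem (→) rewrites (d | d) into d, now (((c ^ d) | 0) & (((a | a) | 1) & 1))
step 3: or_idem (→) rewrites (a | a) into a, now (((c ^ d) | 0) & ((a | 1) & 1))
step 4: and_true (→) rewrites ((a | 1) & 1) into (a | 1), now (((c ^ d) | 0) & (a | 1))
step 5: or_false (→) rewrites ((c ^ d) | 0) into (c ^ d), reaching cost 7 (bound 7)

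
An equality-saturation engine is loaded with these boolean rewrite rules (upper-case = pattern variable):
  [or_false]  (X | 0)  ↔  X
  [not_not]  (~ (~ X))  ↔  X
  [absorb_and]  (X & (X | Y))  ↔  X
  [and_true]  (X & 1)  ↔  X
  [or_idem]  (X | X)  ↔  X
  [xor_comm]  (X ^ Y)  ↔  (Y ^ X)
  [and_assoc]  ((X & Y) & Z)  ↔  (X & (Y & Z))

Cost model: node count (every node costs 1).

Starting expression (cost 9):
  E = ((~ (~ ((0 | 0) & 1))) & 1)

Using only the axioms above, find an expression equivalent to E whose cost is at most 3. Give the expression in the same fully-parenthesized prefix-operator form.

(1) (~ (~ ((0 | 0) & 1)))  =[not_not →]=  ((0 | 0) & 1)    ⊢ (((0 | 0) & 1) & 1)
(2) (0 | 0)  =[or_false →]=  0    ⊢ ((0 & 1) & 1)
(3) (0 & 1)  =[and_true →]=  0    ⊢ cost 3, within 3

(0 & 1)   [cost 3]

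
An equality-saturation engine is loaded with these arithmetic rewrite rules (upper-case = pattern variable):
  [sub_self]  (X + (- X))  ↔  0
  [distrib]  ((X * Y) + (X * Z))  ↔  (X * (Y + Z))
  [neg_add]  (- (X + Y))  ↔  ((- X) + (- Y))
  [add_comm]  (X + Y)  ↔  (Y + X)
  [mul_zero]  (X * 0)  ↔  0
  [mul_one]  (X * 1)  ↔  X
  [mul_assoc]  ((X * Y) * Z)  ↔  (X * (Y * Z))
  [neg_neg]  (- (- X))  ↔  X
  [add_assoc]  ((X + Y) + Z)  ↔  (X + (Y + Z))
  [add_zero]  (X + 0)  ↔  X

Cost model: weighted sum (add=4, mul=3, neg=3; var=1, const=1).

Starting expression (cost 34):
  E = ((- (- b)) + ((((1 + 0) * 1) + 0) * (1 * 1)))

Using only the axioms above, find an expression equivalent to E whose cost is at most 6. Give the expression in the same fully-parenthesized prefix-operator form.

1. [add_zero →] (((1 + 0) * 1) + 0)  →  ((1 + 0) * 1);  E = ((- (- b)) + (((1 + 0) * 1) * (1 * 1)))
2. [add_zero →] (1 + 0)  →  1;  E = ((- (- b)) + ((1 * 1) * (1 * 1)))
3. [mul_one →] (1 * 1)  →  1;  E = ((- (- b)) + (1 * (1 * 1)))
4. [neg_neg →] (- (- b))  →  b;  E = (b + (1 * (1 * 1)))
5. [mul_one →] (1 * 1)  →  1;  E = (b + (1 * 1))
6. [mul_one →] (1 * 1)  →  1;  cost 6 ≤ 6, done

(b + 1)   [cost 6]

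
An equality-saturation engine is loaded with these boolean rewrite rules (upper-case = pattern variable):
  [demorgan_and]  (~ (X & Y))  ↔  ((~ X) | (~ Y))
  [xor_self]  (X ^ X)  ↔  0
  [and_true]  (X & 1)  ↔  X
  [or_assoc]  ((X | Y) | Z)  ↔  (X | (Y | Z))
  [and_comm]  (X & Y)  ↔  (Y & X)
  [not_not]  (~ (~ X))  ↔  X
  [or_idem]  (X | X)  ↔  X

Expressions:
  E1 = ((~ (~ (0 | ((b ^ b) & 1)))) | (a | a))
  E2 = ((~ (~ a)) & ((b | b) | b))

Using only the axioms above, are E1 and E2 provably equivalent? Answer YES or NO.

NO

All listed rules preserve value, hence provable equivalence implies equal values everywhere; look for a separating assignment.
a=1, b=0 gives E1 ↦ 1, E2 ↦ 0; values differ ⇒ not provably equivalent.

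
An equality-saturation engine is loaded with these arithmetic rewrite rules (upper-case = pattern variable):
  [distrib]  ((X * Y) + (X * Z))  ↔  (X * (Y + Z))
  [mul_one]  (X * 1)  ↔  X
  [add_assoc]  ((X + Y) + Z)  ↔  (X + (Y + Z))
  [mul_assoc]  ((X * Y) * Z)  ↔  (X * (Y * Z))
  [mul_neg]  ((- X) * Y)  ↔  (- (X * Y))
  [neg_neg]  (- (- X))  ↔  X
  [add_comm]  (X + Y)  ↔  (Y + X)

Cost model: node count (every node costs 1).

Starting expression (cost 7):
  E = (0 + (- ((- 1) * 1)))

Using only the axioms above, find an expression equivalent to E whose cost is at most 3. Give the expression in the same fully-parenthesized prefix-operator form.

1. [add_comm →] (0 + (- ((- 1) * 1)))  →  ((- ((- 1) * 1)) + 0)
2. [mul_one →] ((- 1) * 1)  →  (- 1);  E = ((- (- 1)) + 0)
3. [neg_neg →] (- (- 1))  →  1;  cost 3 ≤ 3, done

(1 + 0)   [cost 3]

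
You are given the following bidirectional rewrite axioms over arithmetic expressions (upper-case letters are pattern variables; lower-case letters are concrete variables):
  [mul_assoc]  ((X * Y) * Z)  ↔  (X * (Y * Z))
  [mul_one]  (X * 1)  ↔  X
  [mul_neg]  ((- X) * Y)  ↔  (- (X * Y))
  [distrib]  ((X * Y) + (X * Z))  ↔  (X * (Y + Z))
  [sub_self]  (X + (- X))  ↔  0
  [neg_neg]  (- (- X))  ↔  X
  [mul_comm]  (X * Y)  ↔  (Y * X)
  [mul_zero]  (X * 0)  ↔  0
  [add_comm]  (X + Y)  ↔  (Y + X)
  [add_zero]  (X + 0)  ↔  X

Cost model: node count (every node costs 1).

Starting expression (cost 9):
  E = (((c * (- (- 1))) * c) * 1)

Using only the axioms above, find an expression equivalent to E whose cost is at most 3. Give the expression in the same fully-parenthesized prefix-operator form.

(1) (- (- 1))  =[neg_neg →]=  1    ⊢ (((c * 1) * c) * 1)
(2) (((c * 1) * c) * 1)  =[mul_one →]=  ((c * 1) * c)
(3) (c * 1)  =[mul_one →]=  c    ⊢ cost 3, within 3

(c * c)   [cost 3]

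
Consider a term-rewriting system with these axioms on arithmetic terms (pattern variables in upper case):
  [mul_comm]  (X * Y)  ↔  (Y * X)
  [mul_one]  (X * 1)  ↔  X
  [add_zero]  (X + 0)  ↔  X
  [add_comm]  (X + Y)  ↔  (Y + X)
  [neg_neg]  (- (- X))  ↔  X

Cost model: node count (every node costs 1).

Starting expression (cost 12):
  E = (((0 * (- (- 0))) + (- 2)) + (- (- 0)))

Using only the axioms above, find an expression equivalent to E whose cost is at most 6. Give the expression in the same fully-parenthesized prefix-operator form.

((0 * 0) + (- 2))   [cost 6]

1. [neg_neg →] (- (- 0))  →  0;  E = (((0 * (- (- 0))) + (- 2)) + 0)
2. [add_zero →] (((0 * (- (- 0))) + (- 2)) + 0)  →  ((0 * (- (- 0))) + (- 2))
3. [neg_neg →] (- (- 0))  →  0;  cost 6 ≤ 6, done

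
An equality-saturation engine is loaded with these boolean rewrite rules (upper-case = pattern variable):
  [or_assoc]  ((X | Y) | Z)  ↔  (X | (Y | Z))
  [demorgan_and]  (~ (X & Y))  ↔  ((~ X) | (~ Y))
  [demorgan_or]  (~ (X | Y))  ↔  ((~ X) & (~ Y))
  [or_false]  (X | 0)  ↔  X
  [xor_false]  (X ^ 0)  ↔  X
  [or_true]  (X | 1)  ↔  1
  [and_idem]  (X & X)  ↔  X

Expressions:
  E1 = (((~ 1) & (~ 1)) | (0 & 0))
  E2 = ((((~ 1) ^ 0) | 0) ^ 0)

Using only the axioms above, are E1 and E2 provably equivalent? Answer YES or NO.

1. [and_idem →] ((~ 1) & (~ 1))  →  (~ 1);  E1 = ((~ 1) | (0 & 0))
2. [and_idem →] (0 & 0)  →  0;  E1 = ((~ 1) | 0)
3. [or_false →] ((~ 1) | 0)  →  (~ 1)
4. [xor_false ←] (~ 1)  →  ((~ 1) ^ 0)
5. [xor_false ←] (~ 1)  →  ((~ 1) ^ 0);  E1 = (((~ 1) ^ 0) ^ 0)
6. [or_false ←] ((~ 1) ^ 0)  →  (((~ 1) ^ 0) | 0);  this is E2

YES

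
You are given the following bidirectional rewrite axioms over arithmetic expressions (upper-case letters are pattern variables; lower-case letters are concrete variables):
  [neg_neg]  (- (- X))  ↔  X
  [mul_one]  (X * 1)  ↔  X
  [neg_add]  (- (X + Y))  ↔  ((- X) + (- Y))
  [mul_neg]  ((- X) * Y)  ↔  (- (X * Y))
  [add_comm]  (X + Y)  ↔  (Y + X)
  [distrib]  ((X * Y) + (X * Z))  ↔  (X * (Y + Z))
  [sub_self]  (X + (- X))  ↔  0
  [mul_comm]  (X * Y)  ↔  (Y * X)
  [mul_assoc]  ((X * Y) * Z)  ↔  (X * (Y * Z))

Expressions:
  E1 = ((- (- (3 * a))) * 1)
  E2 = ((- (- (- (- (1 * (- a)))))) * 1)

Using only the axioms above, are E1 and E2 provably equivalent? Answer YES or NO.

All listed rules preserve value, hence provable equivalence implies equal values everywhere; look for a separating assignment.
a=1 gives E1 ↦ 3, E2 ↦ -1; values differ ⇒ not provably equivalent.

NO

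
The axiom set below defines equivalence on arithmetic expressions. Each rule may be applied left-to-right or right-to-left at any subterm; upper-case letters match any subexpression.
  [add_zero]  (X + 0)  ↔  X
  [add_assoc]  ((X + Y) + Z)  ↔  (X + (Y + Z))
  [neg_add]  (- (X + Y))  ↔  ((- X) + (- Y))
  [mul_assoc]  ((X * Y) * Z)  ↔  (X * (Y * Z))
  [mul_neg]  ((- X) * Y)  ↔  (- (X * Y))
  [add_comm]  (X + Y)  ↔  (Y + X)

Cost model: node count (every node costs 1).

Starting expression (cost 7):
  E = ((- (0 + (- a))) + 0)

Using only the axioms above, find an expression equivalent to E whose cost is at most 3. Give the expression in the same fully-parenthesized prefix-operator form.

(- (- a))   [cost 3]

step 1: add_zero (→) rewrites ((- (0 + (- a))) + 0) into (- (0 + (- a)))
step 2: add_comm (→) rewrites (0 + (- a)) into ((- a) + 0), now (- ((- a) + 0))
step 3: add_zero (→) rewrites ((- a) + 0) into (- a), reaching cost 3 (bound 3)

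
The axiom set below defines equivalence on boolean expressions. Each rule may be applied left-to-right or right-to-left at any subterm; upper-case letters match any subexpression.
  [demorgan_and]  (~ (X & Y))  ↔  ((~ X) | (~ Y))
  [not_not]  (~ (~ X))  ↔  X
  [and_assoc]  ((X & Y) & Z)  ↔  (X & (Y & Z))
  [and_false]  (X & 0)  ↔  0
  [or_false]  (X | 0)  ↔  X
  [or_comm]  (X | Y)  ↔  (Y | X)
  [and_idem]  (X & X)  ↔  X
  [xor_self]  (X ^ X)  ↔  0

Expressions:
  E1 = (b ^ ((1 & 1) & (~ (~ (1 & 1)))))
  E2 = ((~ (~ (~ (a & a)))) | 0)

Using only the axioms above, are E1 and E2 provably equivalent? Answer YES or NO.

NO

Every axiom is a valid identity, so a rewrite proof would force E1 and E2 to agree under every assignment.
At a=0, b=1: E1 = 0 but E2 = 1; they differ, so no derivation exists.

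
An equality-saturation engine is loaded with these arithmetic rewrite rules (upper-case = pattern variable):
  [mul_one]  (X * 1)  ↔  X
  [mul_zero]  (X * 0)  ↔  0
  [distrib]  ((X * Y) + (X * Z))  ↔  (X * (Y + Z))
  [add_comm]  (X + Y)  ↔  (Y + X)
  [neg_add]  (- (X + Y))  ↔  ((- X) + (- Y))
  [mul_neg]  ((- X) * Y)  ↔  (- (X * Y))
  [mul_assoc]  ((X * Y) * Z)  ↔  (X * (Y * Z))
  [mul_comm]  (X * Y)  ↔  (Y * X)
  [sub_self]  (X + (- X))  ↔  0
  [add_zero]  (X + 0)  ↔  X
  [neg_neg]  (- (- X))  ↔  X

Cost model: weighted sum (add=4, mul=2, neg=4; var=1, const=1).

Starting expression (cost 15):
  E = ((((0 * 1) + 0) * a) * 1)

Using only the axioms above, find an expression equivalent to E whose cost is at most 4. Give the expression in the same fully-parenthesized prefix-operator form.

(0 * a)   [cost 4]

(1) ((((0 * 1) + 0) * a) * 1)  =[mul_one →]=  (((0 * 1) + 0) * a)
(2) ((0 * 1) + 0)  =[add_zero →]=  (0 * 1)    ⊢ ((0 * 1) * a)
(3) (0 * 1)  =[mul_one →]=  0    ⊢ cost 4, within 4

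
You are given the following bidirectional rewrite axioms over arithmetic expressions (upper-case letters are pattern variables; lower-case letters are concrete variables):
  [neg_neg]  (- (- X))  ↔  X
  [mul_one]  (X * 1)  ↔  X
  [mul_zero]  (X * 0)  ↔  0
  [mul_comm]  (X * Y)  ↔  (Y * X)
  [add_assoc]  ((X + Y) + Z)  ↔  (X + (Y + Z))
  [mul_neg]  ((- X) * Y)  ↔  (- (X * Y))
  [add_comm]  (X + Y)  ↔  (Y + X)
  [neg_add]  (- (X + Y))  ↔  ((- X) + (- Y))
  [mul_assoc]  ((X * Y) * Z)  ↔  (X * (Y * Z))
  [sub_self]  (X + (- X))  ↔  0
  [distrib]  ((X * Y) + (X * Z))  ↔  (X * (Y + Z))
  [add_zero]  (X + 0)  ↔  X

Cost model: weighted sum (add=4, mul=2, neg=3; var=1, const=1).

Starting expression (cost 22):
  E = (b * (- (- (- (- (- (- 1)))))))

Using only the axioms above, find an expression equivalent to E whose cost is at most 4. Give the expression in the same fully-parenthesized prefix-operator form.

(b * 1)   [cost 4]

1. [neg_neg →] (- (- (- 1)))  →  (- 1);  E = (b * (- (- (- (- 1)))))
2. [neg_neg →] (- (- 1))  →  1;  E = (b * (- (- 1)))
3. [neg_neg →] (- (- 1))  →  1;  cost 4 ≤ 4, done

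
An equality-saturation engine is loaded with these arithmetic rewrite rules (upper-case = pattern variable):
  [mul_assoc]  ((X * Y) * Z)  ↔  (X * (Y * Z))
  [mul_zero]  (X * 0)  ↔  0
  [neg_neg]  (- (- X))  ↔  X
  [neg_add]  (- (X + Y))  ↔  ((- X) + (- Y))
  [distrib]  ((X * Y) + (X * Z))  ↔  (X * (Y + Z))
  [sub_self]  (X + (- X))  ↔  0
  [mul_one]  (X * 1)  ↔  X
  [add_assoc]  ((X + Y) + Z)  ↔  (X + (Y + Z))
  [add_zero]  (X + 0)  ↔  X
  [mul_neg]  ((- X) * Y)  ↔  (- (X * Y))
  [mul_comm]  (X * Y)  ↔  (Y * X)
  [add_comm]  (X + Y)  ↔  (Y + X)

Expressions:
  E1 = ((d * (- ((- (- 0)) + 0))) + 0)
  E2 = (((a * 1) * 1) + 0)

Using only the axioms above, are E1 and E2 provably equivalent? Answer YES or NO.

NO

The axioms are sound identities: if E1 ↔* E2 then E1 and E2 evaluate identically under any assignment.
Under a=1, d=0: E1 evaluates to 0, E2 to 1. Distinct ⇒ no rewrite sequence connects them.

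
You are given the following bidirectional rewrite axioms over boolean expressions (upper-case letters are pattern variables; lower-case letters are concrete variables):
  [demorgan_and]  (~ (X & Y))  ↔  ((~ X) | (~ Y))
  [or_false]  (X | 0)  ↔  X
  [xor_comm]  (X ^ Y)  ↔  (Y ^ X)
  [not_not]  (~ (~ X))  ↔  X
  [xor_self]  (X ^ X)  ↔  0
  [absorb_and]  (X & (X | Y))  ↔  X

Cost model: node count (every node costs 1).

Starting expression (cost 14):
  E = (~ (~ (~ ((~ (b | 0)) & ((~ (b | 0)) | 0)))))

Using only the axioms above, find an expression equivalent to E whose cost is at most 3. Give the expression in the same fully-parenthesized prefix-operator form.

1. [absorb_and →] ((~ (b | 0)) & ((~ (b | 0)) | 0))  →  (~ (b | 0));  E = (~ (~ (~ (~ (b | 0)))))
2. [not_not →] (~ (~ (~ (~ (b | 0)))))  →  (~ (~ (b | 0)))
3. [or_false →] (b | 0)  →  b;  cost 3 ≤ 3, done

(~ (~ b))   [cost 3]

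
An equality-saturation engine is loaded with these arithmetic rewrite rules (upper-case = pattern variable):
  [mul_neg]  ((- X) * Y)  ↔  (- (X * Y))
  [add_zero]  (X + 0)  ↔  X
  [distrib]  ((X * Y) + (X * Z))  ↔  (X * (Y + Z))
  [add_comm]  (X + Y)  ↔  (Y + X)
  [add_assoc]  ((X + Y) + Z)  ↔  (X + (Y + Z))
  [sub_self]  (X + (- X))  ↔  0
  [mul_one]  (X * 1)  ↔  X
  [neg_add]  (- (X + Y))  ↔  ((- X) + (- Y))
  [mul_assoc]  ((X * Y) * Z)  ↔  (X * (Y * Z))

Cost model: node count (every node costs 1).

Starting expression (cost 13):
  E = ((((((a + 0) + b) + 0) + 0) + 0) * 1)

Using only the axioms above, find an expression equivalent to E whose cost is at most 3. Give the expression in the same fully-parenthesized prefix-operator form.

1. [add_zero →] (((a + 0) + b) + 0)  →  ((a + 0) + b);  E = (((((a + 0) + b) + 0) + 0) * 1)
2. [add_zero →] ((((a + 0) + b) + 0) + 0)  →  (((a + 0) + b) + 0);  E = ((((a + 0) + b) + 0) * 1)
3. [add_zero →] (((a + 0) + b) + 0)  →  ((a + 0) + b);  E = (((a + 0) + b) * 1)
4. [mul_one →] (((a + 0) + b) * 1)  →  ((a + 0) + b)
5. [add_zero →] (a + 0)  →  a;  cost 3 ≤ 3, done

(a + b)   [cost 3]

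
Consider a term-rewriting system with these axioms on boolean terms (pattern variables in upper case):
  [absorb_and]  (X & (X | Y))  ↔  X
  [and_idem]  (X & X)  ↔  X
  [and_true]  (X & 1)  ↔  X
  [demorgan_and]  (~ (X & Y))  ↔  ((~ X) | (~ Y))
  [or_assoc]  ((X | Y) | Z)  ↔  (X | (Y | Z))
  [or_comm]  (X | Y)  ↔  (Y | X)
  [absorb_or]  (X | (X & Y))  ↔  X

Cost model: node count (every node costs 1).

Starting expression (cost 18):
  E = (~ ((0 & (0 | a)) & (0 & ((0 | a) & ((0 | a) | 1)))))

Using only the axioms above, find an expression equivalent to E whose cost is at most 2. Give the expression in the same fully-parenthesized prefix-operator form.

step 1: absorb_and (→) rewrites ((0 | a) & ((0 | a) | 1)) into (0 | a), now (~ ((0 & (0 | a)) & (0 & (0 | a))))
step 2: and_idem (→) rewrites ((0 & (0 | a)) & (0 & (0 | a))) into (0 & (0 | a)), now (~ (0 & (0 | a)))
step 3: absorb_and (→) rewrites (0 & (0 | a)) into 0, reaching cost 2 (bound 2)

(~ 0)   [cost 2]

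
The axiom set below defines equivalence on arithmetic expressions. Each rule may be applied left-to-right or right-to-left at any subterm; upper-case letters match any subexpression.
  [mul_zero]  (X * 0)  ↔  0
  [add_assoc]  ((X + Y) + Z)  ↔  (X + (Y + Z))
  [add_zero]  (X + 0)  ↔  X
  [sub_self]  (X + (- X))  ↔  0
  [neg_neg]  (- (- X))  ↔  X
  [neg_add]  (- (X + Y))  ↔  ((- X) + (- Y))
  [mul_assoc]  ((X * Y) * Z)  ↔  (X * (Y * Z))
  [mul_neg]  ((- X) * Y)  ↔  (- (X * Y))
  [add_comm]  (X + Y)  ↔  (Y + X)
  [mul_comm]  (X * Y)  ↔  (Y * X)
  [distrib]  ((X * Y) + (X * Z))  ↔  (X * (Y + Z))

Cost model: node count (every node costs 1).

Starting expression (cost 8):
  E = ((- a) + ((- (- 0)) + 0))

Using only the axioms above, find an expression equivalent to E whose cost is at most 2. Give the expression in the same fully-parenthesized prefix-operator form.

(- a)   [cost 2]

(1) ((- (- 0)) + 0)  =[add_zero →]=  (- (- 0))    ⊢ ((- a) + (- (- 0)))
(2) (- (- 0))  =[neg_neg →]=  0    ⊢ ((- a) + 0)
(3) ((- a) + 0)  =[add_zero →]=  (- a)    ⊢ cost 2, within 2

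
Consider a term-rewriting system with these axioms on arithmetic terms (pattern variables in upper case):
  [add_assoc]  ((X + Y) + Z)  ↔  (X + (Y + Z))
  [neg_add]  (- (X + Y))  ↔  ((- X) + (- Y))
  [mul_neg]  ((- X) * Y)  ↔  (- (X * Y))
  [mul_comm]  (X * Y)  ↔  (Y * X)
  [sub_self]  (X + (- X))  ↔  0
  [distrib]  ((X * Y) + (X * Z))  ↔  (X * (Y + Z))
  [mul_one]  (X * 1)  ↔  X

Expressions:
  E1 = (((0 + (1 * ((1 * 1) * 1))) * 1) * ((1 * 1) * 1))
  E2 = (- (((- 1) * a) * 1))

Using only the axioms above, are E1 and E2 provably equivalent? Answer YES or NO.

NO

Every axiom is a valid identity, so a rewrite proof would force E1 and E2 to agree under every assignment.
At a=0: E1 = 1 but E2 = 0; they differ, so no derivation exists.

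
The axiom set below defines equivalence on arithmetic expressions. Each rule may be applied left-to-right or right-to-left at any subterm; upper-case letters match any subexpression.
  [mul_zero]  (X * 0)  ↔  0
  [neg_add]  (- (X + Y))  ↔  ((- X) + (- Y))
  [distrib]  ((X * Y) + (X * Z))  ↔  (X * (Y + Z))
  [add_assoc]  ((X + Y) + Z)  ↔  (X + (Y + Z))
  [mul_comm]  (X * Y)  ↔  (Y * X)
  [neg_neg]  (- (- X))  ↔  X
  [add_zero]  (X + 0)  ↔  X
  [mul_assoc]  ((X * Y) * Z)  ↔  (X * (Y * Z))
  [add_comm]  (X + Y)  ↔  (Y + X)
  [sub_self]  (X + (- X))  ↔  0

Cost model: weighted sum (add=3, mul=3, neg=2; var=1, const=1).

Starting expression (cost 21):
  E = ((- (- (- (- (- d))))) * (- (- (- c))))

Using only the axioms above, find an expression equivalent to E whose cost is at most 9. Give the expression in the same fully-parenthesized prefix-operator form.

((- d) * (- c))   [cost 9]

1. [neg_neg →] (- (- (- c)))  →  (- c);  E = ((- (- (- (- (- d))))) * (- c))
2. [neg_neg →] (- (- (- (- d))))  →  (- (- d));  E = ((- (- (- d))) * (- c))
3. [neg_neg →] (- (- d))  →  d;  cost 9 ≤ 9, done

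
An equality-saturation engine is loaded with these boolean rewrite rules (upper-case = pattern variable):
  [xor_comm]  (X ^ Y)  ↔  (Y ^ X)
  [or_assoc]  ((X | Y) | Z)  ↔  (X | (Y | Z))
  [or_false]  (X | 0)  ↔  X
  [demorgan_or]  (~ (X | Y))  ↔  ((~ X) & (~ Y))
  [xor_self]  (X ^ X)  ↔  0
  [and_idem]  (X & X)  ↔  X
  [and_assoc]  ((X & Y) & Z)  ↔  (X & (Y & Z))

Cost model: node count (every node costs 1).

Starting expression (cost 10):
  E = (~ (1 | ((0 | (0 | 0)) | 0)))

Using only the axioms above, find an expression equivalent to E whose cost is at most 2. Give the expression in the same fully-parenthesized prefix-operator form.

(~ 1)   [cost 2]

1. [or_false →] (0 | 0)  →  0;  E = (~ (1 | ((0 | 0) | 0)))
2. [or_false →] (0 | 0)  →  0;  E = (~ (1 | (0 | 0)))
3. [or_false →] (0 | 0)  →  0;  E = (~ (1 | 0))
4. [or_false →] (1 | 0)  →  1;  cost 2 ≤ 2, done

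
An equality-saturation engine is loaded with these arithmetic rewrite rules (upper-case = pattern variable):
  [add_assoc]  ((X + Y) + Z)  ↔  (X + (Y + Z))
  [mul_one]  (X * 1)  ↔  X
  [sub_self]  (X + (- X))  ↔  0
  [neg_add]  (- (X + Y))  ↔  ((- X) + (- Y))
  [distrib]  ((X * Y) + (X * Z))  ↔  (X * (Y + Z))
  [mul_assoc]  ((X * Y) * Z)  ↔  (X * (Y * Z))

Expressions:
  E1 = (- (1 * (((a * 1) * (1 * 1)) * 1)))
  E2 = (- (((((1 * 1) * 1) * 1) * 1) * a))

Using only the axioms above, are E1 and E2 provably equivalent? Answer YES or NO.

YES

step 1: mul_one (→) rewrites (((a * 1) * (1 * 1)) * 1) into ((a * 1) * (1 * 1)), now (- (1 * ((a * 1) * (1 * 1))))
step 2: mul_one (→) rewrites (a * 1) into a, now (- (1 * (a * (1 * 1))))
step 3: mul_one (→) rewrites (1 * 1) into 1, now (- (1 * (a * 1)))
step 4: mul_one (→) rewrites (a * 1) into a, now (- (1 * a))
step 5: mul_one (←) rewrites 1 into (1 * 1), now (- ((1 * 1) * a))
step 6: mul_one (←) rewrites 1 into (1 * 1), now (- (((1 * 1) * 1) * a))
step 7: mul_one (←) rewrites (1 * 1) into ((1 * 1) * 1), now (- ((((1 * 1) * 1) * 1) * a))
step 8: mul_one (←) rewrites 1 into (1 * 1), which is E2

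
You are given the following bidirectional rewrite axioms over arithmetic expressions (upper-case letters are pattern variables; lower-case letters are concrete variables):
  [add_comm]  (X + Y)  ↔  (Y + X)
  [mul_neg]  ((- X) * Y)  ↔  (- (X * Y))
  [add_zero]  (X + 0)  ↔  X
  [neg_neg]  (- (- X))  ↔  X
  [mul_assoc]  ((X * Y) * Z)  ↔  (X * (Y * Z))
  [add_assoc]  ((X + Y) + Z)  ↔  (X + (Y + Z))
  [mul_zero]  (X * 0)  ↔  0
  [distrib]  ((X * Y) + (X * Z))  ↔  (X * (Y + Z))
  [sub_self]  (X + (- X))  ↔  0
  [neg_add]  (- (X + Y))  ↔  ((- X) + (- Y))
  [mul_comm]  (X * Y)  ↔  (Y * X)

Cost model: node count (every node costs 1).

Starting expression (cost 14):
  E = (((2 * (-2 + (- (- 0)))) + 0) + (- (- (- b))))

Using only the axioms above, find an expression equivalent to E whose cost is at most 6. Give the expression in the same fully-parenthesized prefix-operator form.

(1) (- (- 0))  =[neg_neg →]=  0    ⊢ (((2 * (-2 + 0)) + 0) + (- (- (- b))))
(2) (- (- (- b)))  =[neg_neg →]=  (- b)    ⊢ (((2 * (-2 + 0)) + 0) + (- b))
(3) (-2 + 0)  =[add_zero →]=  -2    ⊢ (((2 * -2) + 0) + (- b))
(4) ((2 * -2) + 0)  =[add_zero →]=  (2 * -2)    ⊢ cost 6, within 6

((2 * -2) + (- b))   [cost 6]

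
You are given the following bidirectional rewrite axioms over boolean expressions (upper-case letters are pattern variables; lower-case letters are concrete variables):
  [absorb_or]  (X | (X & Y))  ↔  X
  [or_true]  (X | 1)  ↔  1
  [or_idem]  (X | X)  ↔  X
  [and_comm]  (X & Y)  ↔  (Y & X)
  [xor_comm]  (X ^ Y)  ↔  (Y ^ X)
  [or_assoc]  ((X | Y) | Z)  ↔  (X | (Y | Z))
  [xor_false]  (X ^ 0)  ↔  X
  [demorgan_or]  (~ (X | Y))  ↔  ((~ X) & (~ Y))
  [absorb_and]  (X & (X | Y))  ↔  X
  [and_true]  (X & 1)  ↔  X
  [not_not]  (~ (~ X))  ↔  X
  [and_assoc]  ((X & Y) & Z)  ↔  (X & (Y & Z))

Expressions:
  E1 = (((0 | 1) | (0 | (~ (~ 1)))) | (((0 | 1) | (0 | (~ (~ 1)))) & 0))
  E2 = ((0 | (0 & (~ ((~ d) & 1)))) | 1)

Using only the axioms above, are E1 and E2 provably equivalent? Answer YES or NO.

(1) (((0 | 1) | (0 | (~ (~ 1)))) | (((0 | 1) | (0 | (~ (~ 1)))) & 0))  =[absorb_or →]=  ((0 | 1) | (0 | (~ (~ 1))))
(2) (~ (~ 1))  =[not_not →]=  1    ⊢ ((0 | 1) | (0 | 1))
(3) ((0 | 1) | (0 | 1))  =[or_idem →]=  (0 | 1)
(4) 0  =[absorb_or ←]=  (0 | (0 & d))    ⊢ ((0 | (0 & d)) | 1)
(5) d  =[not_not ←]=  (~ (~ d))    ⊢ ((0 | (0 & (~ (~ d)))) | 1)
(6) (~ d)  =[and_true ←]=  ((~ d) & 1)    ⊢ E2

YES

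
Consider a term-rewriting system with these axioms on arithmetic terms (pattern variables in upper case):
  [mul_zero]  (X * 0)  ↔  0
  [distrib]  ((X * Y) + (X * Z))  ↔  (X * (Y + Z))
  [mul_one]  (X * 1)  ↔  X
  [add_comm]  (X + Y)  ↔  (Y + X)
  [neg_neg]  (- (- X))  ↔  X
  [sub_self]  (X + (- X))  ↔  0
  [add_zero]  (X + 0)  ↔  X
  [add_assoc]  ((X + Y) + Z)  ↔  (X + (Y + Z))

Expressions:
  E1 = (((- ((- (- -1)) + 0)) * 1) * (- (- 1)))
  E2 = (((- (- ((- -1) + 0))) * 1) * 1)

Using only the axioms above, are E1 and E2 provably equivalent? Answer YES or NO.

(1) ((- ((- (- -1)) + 0)) * 1)  =[mul_one →]=  (- ((- (- -1)) + 0))    ⊢ ((- ((- (- -1)) + 0)) * (- (- 1)))
(2) (- (- 1))  =[neg_neg →]=  1    ⊢ ((- ((- (- -1)) + 0)) * 1)
(3) ((- (- -1)) + 0)  =[add_zero →]=  (- (- -1))    ⊢ ((- (- (- -1))) * 1)
(4) (- (- (- -1)))  =[neg_neg →]=  (- -1)    ⊢ ((- -1) * 1)
(5) (- -1)  =[add_zero ←]=  ((- -1) + 0)    ⊢ (((- -1) + 0) * 1)
(6) ((- -1) + 0)  =[mul_one ←]=  (((- -1) + 0) * 1)    ⊢ ((((- -1) + 0) * 1) * 1)
(7) ((- -1) + 0)  =[neg_neg ←]=  (- (- ((- -1) + 0)))    ⊢ E2

YES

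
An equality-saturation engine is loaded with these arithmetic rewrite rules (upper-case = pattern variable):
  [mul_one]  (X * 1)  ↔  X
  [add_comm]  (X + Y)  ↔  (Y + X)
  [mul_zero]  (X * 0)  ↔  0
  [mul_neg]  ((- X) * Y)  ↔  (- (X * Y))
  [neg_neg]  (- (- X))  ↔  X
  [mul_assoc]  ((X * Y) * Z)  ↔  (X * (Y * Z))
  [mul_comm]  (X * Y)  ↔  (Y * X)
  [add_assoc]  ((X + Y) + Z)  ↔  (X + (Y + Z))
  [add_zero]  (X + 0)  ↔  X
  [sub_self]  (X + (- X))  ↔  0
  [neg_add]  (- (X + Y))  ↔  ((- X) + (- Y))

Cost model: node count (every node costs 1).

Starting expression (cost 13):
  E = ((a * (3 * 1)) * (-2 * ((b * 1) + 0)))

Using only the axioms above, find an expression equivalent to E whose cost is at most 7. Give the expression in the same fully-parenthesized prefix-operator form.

((a * 3) * (-2 * b))   [cost 7]

(1) (3 * 1)  =[mul_one →]=  3    ⊢ ((a * 3) * (-2 * ((b * 1) + 0)))
(2) (b * 1)  =[mul_one →]=  b    ⊢ ((a * 3) * (-2 * (b + 0)))
(3) (b + 0)  =[add_zero →]=  b    ⊢ cost 7, within 7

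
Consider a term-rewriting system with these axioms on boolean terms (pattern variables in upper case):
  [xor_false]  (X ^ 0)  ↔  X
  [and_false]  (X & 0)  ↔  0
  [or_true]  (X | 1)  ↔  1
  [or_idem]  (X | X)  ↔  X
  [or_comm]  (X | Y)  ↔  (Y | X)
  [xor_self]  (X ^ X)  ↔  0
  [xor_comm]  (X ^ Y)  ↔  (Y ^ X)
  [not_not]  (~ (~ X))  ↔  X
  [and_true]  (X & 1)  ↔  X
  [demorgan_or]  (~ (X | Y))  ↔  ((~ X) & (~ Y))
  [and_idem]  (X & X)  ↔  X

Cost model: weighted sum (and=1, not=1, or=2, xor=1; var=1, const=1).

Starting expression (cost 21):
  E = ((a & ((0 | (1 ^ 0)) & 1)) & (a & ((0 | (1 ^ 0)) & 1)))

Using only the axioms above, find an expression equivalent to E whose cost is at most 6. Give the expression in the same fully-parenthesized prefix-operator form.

(1) ((a & ((0 | (1 ^ 0)) & 1)) & (a & ((0 | (1 ^ 0)) & 1)))  =[and_idem →]=  (a & ((0 | (1 ^ 0)) & 1))
(2) (1 ^ 0)  =[xor_false →]=  1    ⊢ (a & ((0 | 1) & 1))
(3) ((0 | 1) & 1)  =[and_true →]=  (0 | 1)    ⊢ cost 6, within 6

(a & (0 | 1))   [cost 6]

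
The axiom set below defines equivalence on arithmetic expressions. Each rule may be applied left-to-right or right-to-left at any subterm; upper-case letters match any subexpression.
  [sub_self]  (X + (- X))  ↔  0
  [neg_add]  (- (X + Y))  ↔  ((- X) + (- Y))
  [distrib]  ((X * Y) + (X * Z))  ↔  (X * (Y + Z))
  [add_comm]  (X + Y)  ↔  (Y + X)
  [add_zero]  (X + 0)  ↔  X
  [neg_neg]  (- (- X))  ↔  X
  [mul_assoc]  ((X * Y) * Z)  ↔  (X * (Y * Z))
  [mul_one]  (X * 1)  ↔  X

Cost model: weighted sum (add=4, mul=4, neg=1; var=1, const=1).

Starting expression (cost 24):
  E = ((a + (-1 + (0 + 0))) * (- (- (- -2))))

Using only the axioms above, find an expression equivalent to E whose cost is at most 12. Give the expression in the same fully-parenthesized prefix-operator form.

((a + -1) * (- -2))   [cost 12]

1. [neg_neg →] (- (- (- -2)))  →  (- -2);  E = ((a + (-1 + (0 + 0))) * (- -2))
2. [add_zero →] (0 + 0)  →  0;  E = ((a + (-1 + 0)) * (- -2))
3. [add_zero →] (-1 + 0)  →  -1;  cost 12 ≤ 12, done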